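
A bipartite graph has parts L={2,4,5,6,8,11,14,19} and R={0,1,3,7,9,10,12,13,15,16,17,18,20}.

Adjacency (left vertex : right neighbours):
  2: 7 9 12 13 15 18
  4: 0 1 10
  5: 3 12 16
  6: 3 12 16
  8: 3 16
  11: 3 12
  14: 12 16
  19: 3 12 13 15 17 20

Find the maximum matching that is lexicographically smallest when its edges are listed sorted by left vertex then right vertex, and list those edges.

Lex-smallest maximum matching: {(2,7), (4,0), (5,3), (6,12), (8,16), (19,13)}

|M| = 6 (so the lex-smallest maximum matching has 6 edges)
process left vertices in ascending order; for each, take the smallest-labelled available neighbour that still permits 6 edges overall, or leave it unmatched if none does
lex-smallest matching: {2-7, 4-0, 5-3, 6-12, 8-16, 19-13}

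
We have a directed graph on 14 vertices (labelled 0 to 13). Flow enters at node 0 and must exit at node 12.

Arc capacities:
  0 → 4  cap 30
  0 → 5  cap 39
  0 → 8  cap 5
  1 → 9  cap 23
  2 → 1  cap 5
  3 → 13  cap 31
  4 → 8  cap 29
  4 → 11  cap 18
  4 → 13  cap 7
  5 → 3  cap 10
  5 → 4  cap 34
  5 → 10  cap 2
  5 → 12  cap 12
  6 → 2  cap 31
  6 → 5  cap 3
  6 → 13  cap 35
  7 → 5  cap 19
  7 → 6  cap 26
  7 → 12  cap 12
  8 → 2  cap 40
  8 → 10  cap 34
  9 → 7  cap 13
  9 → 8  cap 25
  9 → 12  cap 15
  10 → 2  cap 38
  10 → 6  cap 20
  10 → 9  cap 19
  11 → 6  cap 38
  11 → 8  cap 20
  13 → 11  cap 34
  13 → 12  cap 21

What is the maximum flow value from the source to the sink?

Maximum flow value: 57

augment #1: 0→5→12 bottleneck 12, total now 12
augment #2: 0→4→13→12 bottleneck 7, total now 19
augment #3: 0→5→3→13→12 bottleneck 10, total now 29
augment #4: 0→5→10→9→12 bottleneck 2, total now 31
augment #5: 0→8→10→9→12 bottleneck 5, total now 36
augment #6: 0→4→8→10→9→12 bottleneck 8, total now 44
augment #7: 0→4→11→6→13→12 bottleneck 4, total now 48
augment #8: 0→4→8→10→9→7→12 bottleneck 4, total now 52
augment #9: 0→4→8→2→1→9→7→12 bottleneck 5, total now 57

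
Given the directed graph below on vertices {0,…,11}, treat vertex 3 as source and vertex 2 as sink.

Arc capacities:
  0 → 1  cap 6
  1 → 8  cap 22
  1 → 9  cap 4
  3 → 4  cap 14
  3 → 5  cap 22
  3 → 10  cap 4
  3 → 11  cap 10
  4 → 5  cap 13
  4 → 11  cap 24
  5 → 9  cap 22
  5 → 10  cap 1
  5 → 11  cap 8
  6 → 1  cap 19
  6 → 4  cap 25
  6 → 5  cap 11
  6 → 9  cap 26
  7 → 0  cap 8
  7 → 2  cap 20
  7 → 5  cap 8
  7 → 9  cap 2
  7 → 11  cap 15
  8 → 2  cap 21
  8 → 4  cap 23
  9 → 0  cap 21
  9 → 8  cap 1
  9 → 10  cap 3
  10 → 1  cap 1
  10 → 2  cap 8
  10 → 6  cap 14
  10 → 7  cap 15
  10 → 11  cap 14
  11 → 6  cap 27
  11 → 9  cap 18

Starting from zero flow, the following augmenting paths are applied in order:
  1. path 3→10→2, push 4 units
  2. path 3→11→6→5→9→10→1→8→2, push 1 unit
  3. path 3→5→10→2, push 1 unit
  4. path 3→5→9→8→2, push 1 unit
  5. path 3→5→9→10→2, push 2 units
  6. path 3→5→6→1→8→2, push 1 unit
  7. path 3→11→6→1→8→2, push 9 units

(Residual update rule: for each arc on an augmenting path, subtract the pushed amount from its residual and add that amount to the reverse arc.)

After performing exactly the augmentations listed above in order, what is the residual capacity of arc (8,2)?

Residual capacity of (8,2): 9

after path 1 (3→10→2, push 4): res(8,2)=21
after path 2 (3→11→6→5→9→10→1→8→2, push 1): res(8,2)=20
after path 3 (3→5→10→2, push 1): res(8,2)=20
after path 4 (3→5→9→8→2, push 1): res(8,2)=19
after path 5 (3→5→9→10→2, push 2): res(8,2)=19
after path 6 (3→5→6→1→8→2, push 1): res(8,2)=18
after path 7 (3→11→6→1→8→2, push 9): res(8,2)=9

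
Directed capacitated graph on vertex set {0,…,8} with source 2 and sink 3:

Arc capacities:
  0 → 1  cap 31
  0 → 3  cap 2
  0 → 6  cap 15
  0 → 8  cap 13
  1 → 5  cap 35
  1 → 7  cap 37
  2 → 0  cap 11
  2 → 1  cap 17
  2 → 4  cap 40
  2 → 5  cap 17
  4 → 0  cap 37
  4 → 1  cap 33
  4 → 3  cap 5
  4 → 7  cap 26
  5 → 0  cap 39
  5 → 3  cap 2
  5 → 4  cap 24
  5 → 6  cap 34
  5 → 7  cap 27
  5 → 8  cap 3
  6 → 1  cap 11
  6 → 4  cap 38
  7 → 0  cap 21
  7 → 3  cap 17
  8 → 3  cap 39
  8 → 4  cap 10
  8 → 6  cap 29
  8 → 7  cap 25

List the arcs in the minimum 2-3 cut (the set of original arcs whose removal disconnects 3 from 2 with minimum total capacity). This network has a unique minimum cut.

augment #1: 2→0→3 push 2
augment #2: 2→4→3 push 5
augment #3: 2→5→3 push 2
augment #4: 2→0→8→3 push 9
augment #5: 2→1→7→3 push 17
augment #6: 2→5→8→3 push 3
augment #7: 2→4→0→8→3 push 4
max flow = 42; residual-reachable set from 2 gives S-side
cut edges (S→T): {(0,3), (0,8), (4,3), (5,3), (5,8), (7,3)} total cap 42

Min-cut arcs: {(0,3), (0,8), (4,3), (5,3), (5,8), (7,3)} (total capacity 42)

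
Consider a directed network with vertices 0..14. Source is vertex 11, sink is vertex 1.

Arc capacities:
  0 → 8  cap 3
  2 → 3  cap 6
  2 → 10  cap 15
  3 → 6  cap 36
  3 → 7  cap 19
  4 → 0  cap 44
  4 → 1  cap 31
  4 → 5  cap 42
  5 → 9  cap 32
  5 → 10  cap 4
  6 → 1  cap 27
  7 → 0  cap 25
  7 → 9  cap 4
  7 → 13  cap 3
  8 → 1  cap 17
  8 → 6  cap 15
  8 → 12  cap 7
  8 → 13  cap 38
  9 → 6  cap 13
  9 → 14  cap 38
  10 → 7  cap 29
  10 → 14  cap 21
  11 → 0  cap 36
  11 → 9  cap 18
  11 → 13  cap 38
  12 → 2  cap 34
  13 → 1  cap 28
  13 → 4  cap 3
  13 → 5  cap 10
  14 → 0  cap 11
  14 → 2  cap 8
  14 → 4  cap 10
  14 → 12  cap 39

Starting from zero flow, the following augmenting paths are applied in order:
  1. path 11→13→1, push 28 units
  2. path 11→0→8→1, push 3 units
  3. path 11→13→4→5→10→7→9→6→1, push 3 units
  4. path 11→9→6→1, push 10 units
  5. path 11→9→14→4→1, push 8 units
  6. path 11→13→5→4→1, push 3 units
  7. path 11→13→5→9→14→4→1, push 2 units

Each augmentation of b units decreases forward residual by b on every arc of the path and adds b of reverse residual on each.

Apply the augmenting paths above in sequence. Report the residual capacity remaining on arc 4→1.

Residual capacity of (4,1): 18

after path 1 (11→13→1, push 28): res(4,1)=31
after path 2 (11→0→8→1, push 3): res(4,1)=31
after path 3 (11→13→4→5→10→7→9→6→1, push 3): res(4,1)=31
after path 4 (11→9→6→1, push 10): res(4,1)=31
after path 5 (11→9→14→4→1, push 8): res(4,1)=23
after path 6 (11→13→5→4→1, push 3): res(4,1)=20
after path 7 (11→13→5→9→14→4→1, push 2): res(4,1)=18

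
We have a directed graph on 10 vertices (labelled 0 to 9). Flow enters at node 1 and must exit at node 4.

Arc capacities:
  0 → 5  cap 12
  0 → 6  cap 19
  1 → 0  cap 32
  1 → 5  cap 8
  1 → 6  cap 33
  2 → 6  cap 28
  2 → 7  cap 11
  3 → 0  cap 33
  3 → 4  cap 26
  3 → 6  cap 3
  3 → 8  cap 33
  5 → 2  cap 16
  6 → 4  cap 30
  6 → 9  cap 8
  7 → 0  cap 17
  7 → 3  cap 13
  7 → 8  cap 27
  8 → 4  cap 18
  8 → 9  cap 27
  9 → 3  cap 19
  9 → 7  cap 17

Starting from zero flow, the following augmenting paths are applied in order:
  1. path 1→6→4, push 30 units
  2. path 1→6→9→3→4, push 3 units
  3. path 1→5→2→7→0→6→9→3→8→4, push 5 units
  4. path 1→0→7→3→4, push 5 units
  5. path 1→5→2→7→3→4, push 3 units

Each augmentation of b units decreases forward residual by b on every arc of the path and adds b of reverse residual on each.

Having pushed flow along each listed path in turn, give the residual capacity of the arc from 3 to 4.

after path 1 (1→6→4, push 30): res(3,4)=26
after path 2 (1→6→9→3→4, push 3): res(3,4)=23
after path 3 (1→5→2→7→0→6→9→3→8→4, push 5): res(3,4)=23
after path 4 (1→0→7→3→4, push 5): res(3,4)=18
after path 5 (1→5→2→7→3→4, push 3): res(3,4)=15

Residual capacity of (3,4): 15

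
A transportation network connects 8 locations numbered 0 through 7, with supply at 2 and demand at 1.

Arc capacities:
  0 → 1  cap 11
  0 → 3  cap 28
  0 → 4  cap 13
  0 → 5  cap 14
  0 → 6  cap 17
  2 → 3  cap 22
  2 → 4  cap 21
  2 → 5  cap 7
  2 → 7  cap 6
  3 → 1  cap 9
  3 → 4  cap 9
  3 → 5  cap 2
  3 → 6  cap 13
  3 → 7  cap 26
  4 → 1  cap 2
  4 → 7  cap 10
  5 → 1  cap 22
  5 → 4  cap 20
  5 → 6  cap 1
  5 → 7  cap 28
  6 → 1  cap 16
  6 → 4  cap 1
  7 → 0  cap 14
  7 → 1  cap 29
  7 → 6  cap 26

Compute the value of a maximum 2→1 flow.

Maximum flow value: 47

augment #1: 2→3→1 bottleneck 9, total now 9
augment #2: 2→4→1 bottleneck 2, total now 11
augment #3: 2→5→1 bottleneck 7, total now 18
augment #4: 2→7→1 bottleneck 6, total now 24
augment #5: 2→3→5→1 bottleneck 2, total now 26
augment #6: 2→3→6→1 bottleneck 11, total now 37
augment #7: 2→4→7→1 bottleneck 10, total now 47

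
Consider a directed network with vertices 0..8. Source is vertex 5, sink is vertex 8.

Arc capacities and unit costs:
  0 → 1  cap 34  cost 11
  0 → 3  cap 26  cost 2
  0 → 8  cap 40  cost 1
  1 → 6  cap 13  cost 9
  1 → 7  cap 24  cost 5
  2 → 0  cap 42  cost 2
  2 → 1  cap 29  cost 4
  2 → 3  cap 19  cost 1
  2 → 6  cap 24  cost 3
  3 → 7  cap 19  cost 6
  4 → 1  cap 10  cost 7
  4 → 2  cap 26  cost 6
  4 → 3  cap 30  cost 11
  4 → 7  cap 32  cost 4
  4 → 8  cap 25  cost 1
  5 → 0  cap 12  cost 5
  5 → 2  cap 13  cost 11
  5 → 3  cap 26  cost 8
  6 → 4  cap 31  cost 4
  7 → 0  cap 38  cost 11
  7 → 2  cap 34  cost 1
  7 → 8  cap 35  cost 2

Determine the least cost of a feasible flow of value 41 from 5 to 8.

shortest-cost path #1: 5→0→8 push 12 @ unit cost 6 (adds 72)
shortest-cost path #2: 5→2→0→8 push 13 @ unit cost 14 (adds 182)
shortest-cost path #3: 5→3→7→8 push 16 @ unit cost 16 (adds 256)
total cost = 510

Minimum cost for 41 units: 510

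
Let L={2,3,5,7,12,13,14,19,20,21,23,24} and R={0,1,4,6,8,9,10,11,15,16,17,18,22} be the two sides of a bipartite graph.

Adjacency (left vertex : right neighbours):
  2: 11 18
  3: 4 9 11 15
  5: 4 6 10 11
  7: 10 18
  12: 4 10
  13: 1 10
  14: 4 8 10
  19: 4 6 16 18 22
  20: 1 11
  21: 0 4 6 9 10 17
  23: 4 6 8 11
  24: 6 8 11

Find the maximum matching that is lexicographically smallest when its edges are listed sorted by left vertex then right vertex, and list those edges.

|M| = 10 (so the lex-smallest maximum matching has 10 edges)
process left vertices in ascending order; for each, take the smallest-labelled available neighbour that still permits 10 edges overall, or leave it unmatched if none does
lex-smallest matching: {2-11, 3-9, 5-4, 7-18, 12-10, 13-1, 14-8, 19-16, 21-0, 23-6}

Lex-smallest maximum matching: {(2,11), (3,9), (5,4), (7,18), (12,10), (13,1), (14,8), (19,16), (21,0), (23,6)}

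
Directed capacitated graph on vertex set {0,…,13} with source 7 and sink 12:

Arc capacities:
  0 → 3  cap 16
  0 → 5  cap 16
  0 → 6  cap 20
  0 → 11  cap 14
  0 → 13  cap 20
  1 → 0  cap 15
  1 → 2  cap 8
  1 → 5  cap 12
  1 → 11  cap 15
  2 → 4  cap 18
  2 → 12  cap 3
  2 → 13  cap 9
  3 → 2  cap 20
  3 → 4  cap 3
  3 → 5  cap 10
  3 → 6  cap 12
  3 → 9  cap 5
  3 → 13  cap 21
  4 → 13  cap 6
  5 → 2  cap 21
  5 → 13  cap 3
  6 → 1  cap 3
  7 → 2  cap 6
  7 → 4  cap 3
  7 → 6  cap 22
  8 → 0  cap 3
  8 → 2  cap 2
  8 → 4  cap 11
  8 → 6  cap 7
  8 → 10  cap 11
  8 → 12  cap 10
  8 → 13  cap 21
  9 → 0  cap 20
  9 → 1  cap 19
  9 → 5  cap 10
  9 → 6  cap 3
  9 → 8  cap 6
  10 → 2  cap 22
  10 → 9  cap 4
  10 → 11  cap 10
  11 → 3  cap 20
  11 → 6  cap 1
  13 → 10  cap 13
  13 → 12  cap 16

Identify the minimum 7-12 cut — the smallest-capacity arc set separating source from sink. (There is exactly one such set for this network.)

augment #1: 7→2→12 push 3
augment #2: 7→2→13→12 push 3
augment #3: 7→4→13→12 push 3
augment #4: 7→6→1→0→13→12 push 3
max flow = 12; residual-reachable set from 7 gives S-side
cut edges (S→T): {(6,1), (7,2), (7,4)} total cap 12

Min-cut arcs: {(6,1), (7,2), (7,4)} (total capacity 12)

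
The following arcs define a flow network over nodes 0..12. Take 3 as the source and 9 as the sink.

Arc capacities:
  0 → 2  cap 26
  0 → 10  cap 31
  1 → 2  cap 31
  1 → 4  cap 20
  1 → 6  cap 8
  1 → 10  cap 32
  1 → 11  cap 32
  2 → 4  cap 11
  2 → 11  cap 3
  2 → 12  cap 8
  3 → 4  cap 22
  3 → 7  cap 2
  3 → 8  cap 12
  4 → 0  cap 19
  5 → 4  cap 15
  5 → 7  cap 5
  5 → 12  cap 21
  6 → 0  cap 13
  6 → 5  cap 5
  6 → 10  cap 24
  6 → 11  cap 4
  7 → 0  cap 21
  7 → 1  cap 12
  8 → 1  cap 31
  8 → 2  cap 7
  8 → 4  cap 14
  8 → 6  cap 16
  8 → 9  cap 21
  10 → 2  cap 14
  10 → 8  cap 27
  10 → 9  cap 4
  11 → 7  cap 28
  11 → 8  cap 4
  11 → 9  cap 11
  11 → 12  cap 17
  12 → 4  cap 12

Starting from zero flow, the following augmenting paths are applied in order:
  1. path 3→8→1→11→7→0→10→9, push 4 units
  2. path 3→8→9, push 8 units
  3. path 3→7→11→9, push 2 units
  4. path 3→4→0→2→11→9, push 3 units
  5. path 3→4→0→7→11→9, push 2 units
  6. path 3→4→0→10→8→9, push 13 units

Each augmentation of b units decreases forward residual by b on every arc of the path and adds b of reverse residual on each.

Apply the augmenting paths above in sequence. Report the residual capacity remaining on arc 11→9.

after path 1 (3→8→1→11→7→0→10→9, push 4): res(11,9)=11
after path 2 (3→8→9, push 8): res(11,9)=11
after path 3 (3→7→11→9, push 2): res(11,9)=9
after path 4 (3→4→0→2→11→9, push 3): res(11,9)=6
after path 5 (3→4→0→7→11→9, push 2): res(11,9)=4
after path 6 (3→4→0→10→8→9, push 13): res(11,9)=4

Residual capacity of (11,9): 4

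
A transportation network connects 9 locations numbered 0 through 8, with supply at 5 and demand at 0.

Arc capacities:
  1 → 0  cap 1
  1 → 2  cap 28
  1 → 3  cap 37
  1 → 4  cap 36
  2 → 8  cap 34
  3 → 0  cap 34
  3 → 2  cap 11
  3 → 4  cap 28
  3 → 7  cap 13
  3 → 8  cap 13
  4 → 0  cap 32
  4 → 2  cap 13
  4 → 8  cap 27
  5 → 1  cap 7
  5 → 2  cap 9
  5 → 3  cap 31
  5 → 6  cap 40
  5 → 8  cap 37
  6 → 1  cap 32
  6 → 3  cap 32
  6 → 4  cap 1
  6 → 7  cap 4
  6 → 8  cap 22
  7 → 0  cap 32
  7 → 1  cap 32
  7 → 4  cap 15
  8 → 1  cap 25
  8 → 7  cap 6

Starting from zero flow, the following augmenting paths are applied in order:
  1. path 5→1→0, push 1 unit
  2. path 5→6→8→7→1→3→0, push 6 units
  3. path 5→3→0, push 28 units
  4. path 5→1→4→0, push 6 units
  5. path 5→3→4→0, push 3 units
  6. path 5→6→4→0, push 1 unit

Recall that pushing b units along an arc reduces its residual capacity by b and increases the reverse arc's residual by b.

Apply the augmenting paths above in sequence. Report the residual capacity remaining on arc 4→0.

Residual capacity of (4,0): 22

after path 1 (5→1→0, push 1): res(4,0)=32
after path 2 (5→6→8→7→1→3→0, push 6): res(4,0)=32
after path 3 (5→3→0, push 28): res(4,0)=32
after path 4 (5→1→4→0, push 6): res(4,0)=26
after path 5 (5→3→4→0, push 3): res(4,0)=23
after path 6 (5→6→4→0, push 1): res(4,0)=22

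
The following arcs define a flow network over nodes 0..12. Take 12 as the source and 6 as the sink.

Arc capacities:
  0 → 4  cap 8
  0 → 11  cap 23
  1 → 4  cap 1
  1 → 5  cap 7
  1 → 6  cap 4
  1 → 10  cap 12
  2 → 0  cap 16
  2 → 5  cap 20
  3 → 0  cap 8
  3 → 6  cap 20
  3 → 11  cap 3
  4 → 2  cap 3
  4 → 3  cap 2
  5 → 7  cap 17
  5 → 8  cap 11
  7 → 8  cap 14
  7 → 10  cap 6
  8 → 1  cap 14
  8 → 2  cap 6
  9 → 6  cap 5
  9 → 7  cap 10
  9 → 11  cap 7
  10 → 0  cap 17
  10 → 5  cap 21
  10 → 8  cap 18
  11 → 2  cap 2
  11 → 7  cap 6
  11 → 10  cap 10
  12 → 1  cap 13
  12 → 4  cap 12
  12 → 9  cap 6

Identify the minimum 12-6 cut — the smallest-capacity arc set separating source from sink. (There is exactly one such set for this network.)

augment #1: 12→1→6 push 4
augment #2: 12→9→6 push 5
augment #3: 12→4→3→6 push 2
max flow = 11; residual-reachable set from 12 gives S-side
cut edges (S→T): {(1,6), (4,3), (9,6)} total cap 11

Min-cut arcs: {(1,6), (4,3), (9,6)} (total capacity 11)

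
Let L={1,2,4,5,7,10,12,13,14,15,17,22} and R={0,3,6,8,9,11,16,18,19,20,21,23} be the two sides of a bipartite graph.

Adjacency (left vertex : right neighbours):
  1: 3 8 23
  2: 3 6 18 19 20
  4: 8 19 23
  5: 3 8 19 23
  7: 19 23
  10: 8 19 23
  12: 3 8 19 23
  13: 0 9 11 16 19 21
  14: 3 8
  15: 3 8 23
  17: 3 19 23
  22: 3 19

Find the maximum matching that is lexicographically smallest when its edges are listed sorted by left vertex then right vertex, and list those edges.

Lex-smallest maximum matching: {(1,3), (2,6), (4,8), (5,19), (7,23), (13,0)}

|M| = 6 (so the lex-smallest maximum matching has 6 edges)
process left vertices in ascending order; for each, take the smallest-labelled available neighbour that still permits 6 edges overall, or leave it unmatched if none does
lex-smallest matching: {1-3, 2-6, 4-8, 5-19, 7-23, 13-0}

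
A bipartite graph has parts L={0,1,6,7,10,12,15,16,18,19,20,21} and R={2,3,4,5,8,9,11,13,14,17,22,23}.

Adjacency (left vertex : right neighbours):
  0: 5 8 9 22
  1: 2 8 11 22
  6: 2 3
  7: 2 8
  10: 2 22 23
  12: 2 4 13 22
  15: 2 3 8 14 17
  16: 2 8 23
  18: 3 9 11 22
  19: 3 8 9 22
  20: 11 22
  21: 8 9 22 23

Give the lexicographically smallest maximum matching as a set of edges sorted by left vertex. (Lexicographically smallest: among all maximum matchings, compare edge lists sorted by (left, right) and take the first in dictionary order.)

|M| = 10 (so the lex-smallest maximum matching has 10 edges)
process left vertices in ascending order; for each, take the smallest-labelled available neighbour that still permits 10 edges overall, or leave it unmatched if none does
lex-smallest matching: {0-5, 1-2, 6-3, 7-8, 10-22, 12-4, 15-14, 16-23, 18-9, 20-11}

Lex-smallest maximum matching: {(0,5), (1,2), (6,3), (7,8), (10,22), (12,4), (15,14), (16,23), (18,9), (20,11)}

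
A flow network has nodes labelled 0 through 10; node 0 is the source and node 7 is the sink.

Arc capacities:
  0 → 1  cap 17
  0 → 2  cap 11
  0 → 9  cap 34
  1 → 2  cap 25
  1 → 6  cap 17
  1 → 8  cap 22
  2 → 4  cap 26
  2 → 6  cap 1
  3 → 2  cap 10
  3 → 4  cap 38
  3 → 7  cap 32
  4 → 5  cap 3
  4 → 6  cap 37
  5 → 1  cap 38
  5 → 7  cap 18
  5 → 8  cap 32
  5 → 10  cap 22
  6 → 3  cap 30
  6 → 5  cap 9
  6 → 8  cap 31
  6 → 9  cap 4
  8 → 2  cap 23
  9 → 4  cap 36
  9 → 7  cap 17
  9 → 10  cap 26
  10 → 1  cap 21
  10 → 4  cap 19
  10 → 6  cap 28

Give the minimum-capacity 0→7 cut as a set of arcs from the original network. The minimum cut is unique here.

Min-cut arcs: {(4,5), (6,3), (6,5), (9,7)} (total capacity 59)

augment #1: 0→9→7 push 17
augment #2: 0→1→6→3→7 push 17
augment #3: 0→2→4→5→7 push 3
augment #4: 0→2→6→3→7 push 1
augment #5: 0→2→4→6→3→7 push 7
augment #6: 0→9→4→6→3→7 push 5
augment #7: 0→9→4→6→5→7 push 9
max flow = 59; residual-reachable set from 0 gives S-side
cut edges (S→T): {(4,5), (6,3), (6,5), (9,7)} total cap 59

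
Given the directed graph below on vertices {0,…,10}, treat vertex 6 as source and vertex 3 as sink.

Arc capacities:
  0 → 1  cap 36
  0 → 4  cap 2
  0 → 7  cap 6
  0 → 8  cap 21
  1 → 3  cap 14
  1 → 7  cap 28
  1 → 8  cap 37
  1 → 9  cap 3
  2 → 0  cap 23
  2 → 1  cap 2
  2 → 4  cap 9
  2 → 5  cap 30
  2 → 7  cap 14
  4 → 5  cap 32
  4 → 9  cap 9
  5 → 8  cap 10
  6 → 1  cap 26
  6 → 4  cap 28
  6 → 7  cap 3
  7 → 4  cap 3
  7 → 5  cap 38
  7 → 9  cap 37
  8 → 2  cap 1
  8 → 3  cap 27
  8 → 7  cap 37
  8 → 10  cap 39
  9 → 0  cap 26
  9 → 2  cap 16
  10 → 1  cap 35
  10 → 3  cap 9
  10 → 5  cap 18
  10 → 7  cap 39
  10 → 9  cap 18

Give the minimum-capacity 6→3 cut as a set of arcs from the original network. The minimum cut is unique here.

augment #1: 6→1→3 push 14
augment #2: 6→1→8→3 push 12
augment #3: 6→4→5→8→3 push 10
augment #4: 6→4→9→0→8→3 push 5
augment #5: 6→4→9→0→8→10→3 push 4
augment #6: 6→7→9→0→8→10→3 push 3
max flow = 48; residual-reachable set from 6 gives S-side
cut edges (S→T): {(4,9), (5,8), (6,1), (6,7)} total cap 48

Min-cut arcs: {(4,9), (5,8), (6,1), (6,7)} (total capacity 48)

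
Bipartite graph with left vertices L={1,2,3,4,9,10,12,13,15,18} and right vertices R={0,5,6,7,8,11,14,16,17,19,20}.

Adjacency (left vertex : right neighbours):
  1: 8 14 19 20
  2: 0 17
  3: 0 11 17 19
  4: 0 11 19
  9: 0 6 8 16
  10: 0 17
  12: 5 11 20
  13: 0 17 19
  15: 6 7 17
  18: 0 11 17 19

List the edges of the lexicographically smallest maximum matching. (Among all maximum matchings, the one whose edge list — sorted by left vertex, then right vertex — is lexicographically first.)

|M| = 8 (so the lex-smallest maximum matching has 8 edges)
process left vertices in ascending order; for each, take the smallest-labelled available neighbour that still permits 8 edges overall, or leave it unmatched if none does
lex-smallest matching: {1-8, 2-0, 3-11, 4-19, 9-6, 10-17, 12-5, 15-7}

Lex-smallest maximum matching: {(1,8), (2,0), (3,11), (4,19), (9,6), (10,17), (12,5), (15,7)}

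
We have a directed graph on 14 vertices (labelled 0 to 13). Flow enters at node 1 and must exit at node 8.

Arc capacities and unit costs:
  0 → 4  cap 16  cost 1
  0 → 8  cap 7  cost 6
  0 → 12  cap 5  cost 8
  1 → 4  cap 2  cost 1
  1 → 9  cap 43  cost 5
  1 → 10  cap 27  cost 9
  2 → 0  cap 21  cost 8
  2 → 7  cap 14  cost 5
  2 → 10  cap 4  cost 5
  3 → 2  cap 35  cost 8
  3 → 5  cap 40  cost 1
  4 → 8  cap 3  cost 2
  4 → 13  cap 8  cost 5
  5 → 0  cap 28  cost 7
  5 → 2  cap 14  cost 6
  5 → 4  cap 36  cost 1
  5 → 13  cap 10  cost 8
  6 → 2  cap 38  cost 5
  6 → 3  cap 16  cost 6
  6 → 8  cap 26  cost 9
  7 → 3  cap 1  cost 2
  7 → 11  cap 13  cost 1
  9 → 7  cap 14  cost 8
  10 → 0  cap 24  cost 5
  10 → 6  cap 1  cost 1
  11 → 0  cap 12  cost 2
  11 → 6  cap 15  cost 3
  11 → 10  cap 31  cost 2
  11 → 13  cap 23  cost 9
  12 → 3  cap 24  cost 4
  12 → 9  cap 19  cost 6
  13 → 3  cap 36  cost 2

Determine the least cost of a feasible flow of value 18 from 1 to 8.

Minimum cost for 18 units: 364

shortest-cost path #1: 1→4→8 push 2 @ unit cost 3 (adds 6)
shortest-cost path #2: 1→10→0→4→8 push 1 @ unit cost 17 (adds 17)
shortest-cost path #3: 1→10→6→8 push 1 @ unit cost 19 (adds 19)
shortest-cost path #4: 1→10→0→8 push 7 @ unit cost 20 (adds 140)
shortest-cost path #5: 1→9→7→11→6→8 push 7 @ unit cost 26 (adds 182)
total cost = 364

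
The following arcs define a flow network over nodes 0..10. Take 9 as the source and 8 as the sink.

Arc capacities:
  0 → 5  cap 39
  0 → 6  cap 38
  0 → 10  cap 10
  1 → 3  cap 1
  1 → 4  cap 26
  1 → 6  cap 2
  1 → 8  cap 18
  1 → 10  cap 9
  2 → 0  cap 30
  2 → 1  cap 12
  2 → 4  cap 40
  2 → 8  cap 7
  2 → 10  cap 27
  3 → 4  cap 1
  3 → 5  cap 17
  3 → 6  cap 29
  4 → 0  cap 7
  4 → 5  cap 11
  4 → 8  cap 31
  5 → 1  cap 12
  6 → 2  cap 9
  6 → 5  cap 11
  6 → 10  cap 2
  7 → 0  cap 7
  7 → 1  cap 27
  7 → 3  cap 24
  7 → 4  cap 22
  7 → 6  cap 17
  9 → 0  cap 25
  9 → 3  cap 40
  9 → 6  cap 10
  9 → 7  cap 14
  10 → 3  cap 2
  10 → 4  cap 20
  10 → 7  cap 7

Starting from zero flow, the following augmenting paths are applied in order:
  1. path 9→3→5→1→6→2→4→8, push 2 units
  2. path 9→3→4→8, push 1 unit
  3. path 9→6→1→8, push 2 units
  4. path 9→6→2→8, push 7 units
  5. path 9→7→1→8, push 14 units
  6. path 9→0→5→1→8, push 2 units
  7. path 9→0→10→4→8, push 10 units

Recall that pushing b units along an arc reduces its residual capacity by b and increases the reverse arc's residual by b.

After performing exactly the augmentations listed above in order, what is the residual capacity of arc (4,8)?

after path 1 (9→3→5→1→6→2→4→8, push 2): res(4,8)=29
after path 2 (9→3→4→8, push 1): res(4,8)=28
after path 3 (9→6→1→8, push 2): res(4,8)=28
after path 4 (9→6→2→8, push 7): res(4,8)=28
after path 5 (9→7→1→8, push 14): res(4,8)=28
after path 6 (9→0→5→1→8, push 2): res(4,8)=28
after path 7 (9→0→10→4→8, push 10): res(4,8)=18

Residual capacity of (4,8): 18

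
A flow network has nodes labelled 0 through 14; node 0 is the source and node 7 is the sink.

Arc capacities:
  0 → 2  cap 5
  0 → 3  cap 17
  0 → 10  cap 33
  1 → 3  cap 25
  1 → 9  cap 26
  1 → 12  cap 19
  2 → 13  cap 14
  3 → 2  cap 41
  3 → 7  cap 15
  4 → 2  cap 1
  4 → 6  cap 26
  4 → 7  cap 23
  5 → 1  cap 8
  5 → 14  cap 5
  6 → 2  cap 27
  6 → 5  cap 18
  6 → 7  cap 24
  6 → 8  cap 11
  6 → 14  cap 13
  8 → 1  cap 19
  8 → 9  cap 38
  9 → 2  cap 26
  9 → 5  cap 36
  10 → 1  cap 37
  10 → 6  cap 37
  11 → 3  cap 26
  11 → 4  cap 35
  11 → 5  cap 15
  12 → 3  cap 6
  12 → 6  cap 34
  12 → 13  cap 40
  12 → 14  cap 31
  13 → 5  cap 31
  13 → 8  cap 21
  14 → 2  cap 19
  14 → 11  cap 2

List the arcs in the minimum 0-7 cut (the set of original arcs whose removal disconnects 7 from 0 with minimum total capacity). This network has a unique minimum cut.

Min-cut arcs: {(3,7), (6,7), (14,11)} (total capacity 41)

augment #1: 0→3→7 push 15
augment #2: 0→10→6→7 push 24
augment #3: 0→10→6→14→11→4→7 push 2
max flow = 41; residual-reachable set from 0 gives S-side
cut edges (S→T): {(3,7), (6,7), (14,11)} total cap 41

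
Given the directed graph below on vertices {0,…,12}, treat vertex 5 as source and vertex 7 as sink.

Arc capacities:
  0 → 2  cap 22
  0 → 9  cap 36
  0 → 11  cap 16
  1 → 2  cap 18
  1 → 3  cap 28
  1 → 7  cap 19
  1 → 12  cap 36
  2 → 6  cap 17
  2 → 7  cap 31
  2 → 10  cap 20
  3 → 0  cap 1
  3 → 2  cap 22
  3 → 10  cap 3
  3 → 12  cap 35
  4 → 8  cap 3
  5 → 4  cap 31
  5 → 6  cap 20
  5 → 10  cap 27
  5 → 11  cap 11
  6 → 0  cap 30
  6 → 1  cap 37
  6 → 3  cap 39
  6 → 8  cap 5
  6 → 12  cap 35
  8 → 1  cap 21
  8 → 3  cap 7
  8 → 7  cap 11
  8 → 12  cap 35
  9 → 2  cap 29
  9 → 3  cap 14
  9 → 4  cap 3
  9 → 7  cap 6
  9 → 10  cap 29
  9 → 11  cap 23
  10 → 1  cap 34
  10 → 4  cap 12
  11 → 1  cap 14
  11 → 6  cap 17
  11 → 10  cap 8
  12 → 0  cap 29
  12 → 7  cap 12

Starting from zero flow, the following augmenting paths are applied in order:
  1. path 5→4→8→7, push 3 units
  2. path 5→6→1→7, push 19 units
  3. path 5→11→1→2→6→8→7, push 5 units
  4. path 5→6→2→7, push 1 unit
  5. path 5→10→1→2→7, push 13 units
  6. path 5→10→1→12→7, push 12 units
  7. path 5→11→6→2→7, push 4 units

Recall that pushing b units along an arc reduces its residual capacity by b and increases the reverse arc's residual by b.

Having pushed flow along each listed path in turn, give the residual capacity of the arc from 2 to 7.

Residual capacity of (2,7): 13

after path 1 (5→4→8→7, push 3): res(2,7)=31
after path 2 (5→6→1→7, push 19): res(2,7)=31
after path 3 (5→11→1→2→6→8→7, push 5): res(2,7)=31
after path 4 (5→6→2→7, push 1): res(2,7)=30
after path 5 (5→10→1→2→7, push 13): res(2,7)=17
after path 6 (5→10→1→12→7, push 12): res(2,7)=17
after path 7 (5→11→6→2→7, push 4): res(2,7)=13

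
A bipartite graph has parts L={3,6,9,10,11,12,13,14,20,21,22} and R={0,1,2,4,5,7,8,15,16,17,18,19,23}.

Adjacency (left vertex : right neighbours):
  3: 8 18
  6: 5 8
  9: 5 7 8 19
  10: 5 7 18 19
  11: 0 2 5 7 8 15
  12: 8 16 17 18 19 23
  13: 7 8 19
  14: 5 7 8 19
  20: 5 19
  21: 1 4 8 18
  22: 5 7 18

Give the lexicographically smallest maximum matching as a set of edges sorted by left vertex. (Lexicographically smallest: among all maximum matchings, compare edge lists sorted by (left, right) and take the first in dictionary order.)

Lex-smallest maximum matching: {(3,8), (6,5), (9,7), (10,18), (11,0), (12,16), (13,19), (21,1)}

|M| = 8 (so the lex-smallest maximum matching has 8 edges)
process left vertices in ascending order; for each, take the smallest-labelled available neighbour that still permits 8 edges overall, or leave it unmatched if none does
lex-smallest matching: {3-8, 6-5, 9-7, 10-18, 11-0, 12-16, 13-19, 21-1}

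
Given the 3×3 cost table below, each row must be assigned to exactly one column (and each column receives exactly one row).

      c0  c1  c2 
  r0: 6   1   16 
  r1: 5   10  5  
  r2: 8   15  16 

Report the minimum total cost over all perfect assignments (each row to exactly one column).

optimal assignment: row0→col1 (cost 1), row1→col2 (cost 5), row2→col0 (cost 8)
total = 1 + 5 + 8 = 14

Minimum assignment cost: 14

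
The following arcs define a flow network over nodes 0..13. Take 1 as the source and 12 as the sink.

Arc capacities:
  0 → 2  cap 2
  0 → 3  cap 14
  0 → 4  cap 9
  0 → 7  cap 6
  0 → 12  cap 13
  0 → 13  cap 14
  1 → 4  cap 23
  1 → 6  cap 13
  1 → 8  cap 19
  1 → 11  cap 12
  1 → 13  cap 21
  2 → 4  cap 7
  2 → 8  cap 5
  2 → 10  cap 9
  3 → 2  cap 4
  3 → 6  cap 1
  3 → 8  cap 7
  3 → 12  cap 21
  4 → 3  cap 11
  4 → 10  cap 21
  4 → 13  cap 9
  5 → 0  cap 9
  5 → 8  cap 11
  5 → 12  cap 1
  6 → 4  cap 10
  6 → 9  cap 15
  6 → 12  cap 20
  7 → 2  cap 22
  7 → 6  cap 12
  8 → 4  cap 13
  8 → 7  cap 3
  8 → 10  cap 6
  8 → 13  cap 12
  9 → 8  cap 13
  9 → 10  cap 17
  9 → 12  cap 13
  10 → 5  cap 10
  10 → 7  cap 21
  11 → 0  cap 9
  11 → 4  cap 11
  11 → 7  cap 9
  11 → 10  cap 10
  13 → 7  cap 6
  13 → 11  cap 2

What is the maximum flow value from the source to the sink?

augment #1: 1→6→12 bottleneck 13, total now 13
augment #2: 1→4→3→12 bottleneck 11, total now 24
augment #3: 1→11→0→12 bottleneck 9, total now 33
augment #4: 1→4→10→5→12 bottleneck 1, total now 34
augment #5: 1→8→7→6→12 bottleneck 3, total now 37
augment #6: 1→11→7→6→12 bottleneck 3, total now 40
augment #7: 1→13→7→6→12 bottleneck 1, total now 41
augment #8: 1→4→10→5→0→12 bottleneck 4, total now 45
augment #9: 1→13→7→6→9→12 bottleneck 5, total now 50
augment #10: 1→4→10→5→0→3→12 bottleneck 5, total now 55

Maximum flow value: 55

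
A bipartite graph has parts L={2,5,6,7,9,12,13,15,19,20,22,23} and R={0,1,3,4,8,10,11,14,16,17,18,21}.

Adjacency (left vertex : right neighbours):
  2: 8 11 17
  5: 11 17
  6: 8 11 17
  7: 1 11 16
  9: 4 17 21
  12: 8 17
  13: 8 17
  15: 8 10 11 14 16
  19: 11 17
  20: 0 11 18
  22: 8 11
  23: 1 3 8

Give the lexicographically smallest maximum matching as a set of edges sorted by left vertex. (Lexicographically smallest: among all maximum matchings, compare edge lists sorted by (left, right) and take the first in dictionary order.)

|M| = 8 (so the lex-smallest maximum matching has 8 edges)
process left vertices in ascending order; for each, take the smallest-labelled available neighbour that still permits 8 edges overall, or leave it unmatched if none does
lex-smallest matching: {2-8, 5-11, 6-17, 7-1, 9-4, 15-10, 20-0, 23-3}

Lex-smallest maximum matching: {(2,8), (5,11), (6,17), (7,1), (9,4), (15,10), (20,0), (23,3)}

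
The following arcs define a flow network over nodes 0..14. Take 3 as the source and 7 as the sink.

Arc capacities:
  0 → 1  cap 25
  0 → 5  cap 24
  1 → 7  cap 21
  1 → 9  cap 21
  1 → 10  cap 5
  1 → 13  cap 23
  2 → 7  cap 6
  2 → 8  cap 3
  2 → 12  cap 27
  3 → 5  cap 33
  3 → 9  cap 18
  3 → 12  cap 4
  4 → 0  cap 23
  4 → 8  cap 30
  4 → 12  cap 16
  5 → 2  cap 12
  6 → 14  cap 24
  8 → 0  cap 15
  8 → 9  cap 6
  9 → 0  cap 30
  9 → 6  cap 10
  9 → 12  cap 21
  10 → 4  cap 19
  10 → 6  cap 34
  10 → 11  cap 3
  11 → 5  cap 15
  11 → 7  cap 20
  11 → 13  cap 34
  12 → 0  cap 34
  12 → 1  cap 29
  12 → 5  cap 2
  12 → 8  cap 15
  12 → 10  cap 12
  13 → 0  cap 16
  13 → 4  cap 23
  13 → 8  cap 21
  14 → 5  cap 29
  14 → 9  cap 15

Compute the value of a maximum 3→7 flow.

Maximum flow value: 30

augment #1: 3→5→2→7 bottleneck 6, total now 6
augment #2: 3→12→1→7 bottleneck 4, total now 10
augment #3: 3→9→0→1→7 bottleneck 17, total now 27
augment #4: 3→9→12→10→11→7 bottleneck 1, total now 28
augment #5: 3→5→2→12→10→11→7 bottleneck 2, total now 30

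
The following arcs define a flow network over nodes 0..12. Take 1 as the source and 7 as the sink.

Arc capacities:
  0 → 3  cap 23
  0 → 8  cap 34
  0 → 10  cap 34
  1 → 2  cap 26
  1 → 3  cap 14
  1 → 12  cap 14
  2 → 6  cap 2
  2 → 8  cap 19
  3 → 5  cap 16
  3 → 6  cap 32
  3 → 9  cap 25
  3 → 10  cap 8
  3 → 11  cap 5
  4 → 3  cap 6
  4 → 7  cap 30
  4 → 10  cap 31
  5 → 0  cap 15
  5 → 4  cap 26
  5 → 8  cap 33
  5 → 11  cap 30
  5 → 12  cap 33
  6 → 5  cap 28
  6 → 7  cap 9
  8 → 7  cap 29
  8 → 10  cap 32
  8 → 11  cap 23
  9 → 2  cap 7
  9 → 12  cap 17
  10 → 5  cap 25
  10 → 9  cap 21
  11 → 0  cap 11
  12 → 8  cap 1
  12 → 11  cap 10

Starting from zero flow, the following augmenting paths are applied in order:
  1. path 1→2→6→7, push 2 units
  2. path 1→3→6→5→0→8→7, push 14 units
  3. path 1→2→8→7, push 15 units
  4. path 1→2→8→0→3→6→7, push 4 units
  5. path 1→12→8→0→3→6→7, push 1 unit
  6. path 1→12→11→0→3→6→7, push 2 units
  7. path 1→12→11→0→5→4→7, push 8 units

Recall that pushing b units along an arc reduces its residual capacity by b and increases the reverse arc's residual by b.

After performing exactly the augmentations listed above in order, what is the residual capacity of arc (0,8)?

Residual capacity of (0,8): 25

after path 1 (1→2→6→7, push 2): res(0,8)=34
after path 2 (1→3→6→5→0→8→7, push 14): res(0,8)=20
after path 3 (1→2→8→7, push 15): res(0,8)=20
after path 4 (1→2→8→0→3→6→7, push 4): res(0,8)=24
after path 5 (1→12→8→0→3→6→7, push 1): res(0,8)=25
after path 6 (1→12→11→0→3→6→7, push 2): res(0,8)=25
after path 7 (1→12→11→0→5→4→7, push 8): res(0,8)=25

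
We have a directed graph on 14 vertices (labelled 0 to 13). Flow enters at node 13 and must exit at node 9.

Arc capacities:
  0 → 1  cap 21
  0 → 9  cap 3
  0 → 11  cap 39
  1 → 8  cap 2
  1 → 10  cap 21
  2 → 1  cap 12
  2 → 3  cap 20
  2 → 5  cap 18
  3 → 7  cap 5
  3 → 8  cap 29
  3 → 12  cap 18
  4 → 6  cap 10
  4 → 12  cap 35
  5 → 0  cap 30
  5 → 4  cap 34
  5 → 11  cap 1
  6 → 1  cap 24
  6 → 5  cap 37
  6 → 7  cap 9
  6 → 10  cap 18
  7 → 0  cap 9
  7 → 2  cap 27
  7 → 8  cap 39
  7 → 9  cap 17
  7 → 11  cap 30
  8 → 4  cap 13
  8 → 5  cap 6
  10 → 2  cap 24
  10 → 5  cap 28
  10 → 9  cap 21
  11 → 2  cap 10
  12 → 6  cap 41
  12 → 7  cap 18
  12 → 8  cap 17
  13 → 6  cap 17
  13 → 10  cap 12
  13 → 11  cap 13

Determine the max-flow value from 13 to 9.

Maximum flow value: 39

augment #1: 13→10→9 bottleneck 12, total now 12
augment #2: 13→6→7→9 bottleneck 9, total now 21
augment #3: 13→6→10→9 bottleneck 8, total now 29
augment #4: 13→11→2→1→10→9 bottleneck 1, total now 30
augment #5: 13→11→2→3→7→9 bottleneck 5, total now 35
augment #6: 13→11→2→5→0→9 bottleneck 3, total now 38
augment #7: 13→11→2→3→12→7→9 bottleneck 1, total now 39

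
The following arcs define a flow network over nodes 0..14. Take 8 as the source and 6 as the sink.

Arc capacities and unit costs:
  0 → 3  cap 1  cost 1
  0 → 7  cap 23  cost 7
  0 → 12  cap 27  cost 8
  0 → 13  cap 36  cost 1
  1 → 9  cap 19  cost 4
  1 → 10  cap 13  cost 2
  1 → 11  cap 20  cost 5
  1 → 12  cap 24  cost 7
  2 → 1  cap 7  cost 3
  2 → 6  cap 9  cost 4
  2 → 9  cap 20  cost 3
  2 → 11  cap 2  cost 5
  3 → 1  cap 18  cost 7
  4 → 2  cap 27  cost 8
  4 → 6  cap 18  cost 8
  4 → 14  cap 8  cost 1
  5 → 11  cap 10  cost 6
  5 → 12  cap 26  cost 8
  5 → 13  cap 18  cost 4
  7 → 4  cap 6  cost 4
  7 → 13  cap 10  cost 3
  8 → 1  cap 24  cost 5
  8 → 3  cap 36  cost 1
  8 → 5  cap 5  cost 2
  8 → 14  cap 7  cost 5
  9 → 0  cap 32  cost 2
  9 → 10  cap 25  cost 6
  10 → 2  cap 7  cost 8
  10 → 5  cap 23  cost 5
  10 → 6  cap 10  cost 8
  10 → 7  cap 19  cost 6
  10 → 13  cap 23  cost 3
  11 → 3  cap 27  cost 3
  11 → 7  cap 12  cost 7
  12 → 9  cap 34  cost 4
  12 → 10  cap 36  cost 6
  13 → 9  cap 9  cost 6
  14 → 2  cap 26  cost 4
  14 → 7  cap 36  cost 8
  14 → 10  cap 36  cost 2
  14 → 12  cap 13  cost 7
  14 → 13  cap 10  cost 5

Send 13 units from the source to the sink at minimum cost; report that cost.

Minimum cost for 13 units: 181

shortest-cost path #1: 8→14→2→6 push 7 @ unit cost 13 (adds 91)
shortest-cost path #2: 8→1→10→6 push 6 @ unit cost 15 (adds 90)
total cost = 181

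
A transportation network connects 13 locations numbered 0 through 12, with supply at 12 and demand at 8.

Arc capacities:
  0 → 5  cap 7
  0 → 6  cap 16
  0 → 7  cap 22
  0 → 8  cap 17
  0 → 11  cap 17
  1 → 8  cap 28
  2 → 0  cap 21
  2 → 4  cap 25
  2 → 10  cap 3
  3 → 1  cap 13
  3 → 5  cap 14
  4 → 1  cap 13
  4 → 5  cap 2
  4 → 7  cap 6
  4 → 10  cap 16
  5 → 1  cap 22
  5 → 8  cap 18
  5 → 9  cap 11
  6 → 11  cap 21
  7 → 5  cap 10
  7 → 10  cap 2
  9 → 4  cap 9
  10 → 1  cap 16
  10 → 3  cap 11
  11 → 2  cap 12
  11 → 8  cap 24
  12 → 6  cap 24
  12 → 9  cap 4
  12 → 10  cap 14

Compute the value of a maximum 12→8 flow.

augment #1: 12→6→11→8 bottleneck 21, total now 21
augment #2: 12→10→1→8 bottleneck 14, total now 35
augment #3: 12→9→4→1→8 bottleneck 4, total now 39

Maximum flow value: 39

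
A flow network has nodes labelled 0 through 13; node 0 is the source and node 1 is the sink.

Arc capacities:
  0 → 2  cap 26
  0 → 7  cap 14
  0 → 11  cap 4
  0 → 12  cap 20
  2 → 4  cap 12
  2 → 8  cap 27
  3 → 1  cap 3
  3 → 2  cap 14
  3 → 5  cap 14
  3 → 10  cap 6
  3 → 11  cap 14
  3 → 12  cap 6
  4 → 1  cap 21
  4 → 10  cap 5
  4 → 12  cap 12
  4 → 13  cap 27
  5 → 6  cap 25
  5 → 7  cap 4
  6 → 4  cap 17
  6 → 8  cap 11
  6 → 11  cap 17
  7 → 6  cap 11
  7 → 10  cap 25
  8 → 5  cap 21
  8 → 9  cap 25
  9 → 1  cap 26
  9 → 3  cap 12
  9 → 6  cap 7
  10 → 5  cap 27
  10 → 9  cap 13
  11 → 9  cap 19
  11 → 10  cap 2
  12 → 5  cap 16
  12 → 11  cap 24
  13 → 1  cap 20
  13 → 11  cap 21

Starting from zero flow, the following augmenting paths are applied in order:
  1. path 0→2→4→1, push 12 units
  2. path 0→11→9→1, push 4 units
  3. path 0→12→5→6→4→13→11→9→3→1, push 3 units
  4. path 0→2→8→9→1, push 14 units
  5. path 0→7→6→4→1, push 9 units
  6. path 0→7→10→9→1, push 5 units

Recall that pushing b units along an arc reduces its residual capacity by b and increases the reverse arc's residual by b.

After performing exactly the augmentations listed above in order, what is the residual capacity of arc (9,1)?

Residual capacity of (9,1): 3

after path 1 (0→2→4→1, push 12): res(9,1)=26
after path 2 (0→11→9→1, push 4): res(9,1)=22
after path 3 (0→12→5→6→4→13→11→9→3→1, push 3): res(9,1)=22
after path 4 (0→2→8→9→1, push 14): res(9,1)=8
after path 5 (0→7→6→4→1, push 9): res(9,1)=8
after path 6 (0→7→10→9→1, push 5): res(9,1)=3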